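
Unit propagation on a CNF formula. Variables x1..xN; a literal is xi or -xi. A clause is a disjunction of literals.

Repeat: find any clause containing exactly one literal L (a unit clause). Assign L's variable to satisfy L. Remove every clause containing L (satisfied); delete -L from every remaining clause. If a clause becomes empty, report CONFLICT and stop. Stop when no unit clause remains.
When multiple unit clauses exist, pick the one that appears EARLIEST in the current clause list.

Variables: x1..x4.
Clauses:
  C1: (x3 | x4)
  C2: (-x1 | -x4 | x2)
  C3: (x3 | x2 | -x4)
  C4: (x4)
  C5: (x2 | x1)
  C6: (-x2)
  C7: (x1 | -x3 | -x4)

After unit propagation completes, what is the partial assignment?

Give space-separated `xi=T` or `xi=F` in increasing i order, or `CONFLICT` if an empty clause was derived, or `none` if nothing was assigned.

unit clause [4] forces x4=T; simplify:
  drop -4 from [-1, -4, 2] -> [-1, 2]
  drop -4 from [3, 2, -4] -> [3, 2]
  drop -4 from [1, -3, -4] -> [1, -3]
  satisfied 2 clause(s); 5 remain; assigned so far: [4]
unit clause [-2] forces x2=F; simplify:
  drop 2 from [-1, 2] -> [-1]
  drop 2 from [3, 2] -> [3]
  drop 2 from [2, 1] -> [1]
  satisfied 1 clause(s); 4 remain; assigned so far: [2, 4]
unit clause [-1] forces x1=F; simplify:
  drop 1 from [1] -> [] (empty!)
  drop 1 from [1, -3] -> [-3]
  satisfied 1 clause(s); 3 remain; assigned so far: [1, 2, 4]
CONFLICT (empty clause)

Answer: CONFLICT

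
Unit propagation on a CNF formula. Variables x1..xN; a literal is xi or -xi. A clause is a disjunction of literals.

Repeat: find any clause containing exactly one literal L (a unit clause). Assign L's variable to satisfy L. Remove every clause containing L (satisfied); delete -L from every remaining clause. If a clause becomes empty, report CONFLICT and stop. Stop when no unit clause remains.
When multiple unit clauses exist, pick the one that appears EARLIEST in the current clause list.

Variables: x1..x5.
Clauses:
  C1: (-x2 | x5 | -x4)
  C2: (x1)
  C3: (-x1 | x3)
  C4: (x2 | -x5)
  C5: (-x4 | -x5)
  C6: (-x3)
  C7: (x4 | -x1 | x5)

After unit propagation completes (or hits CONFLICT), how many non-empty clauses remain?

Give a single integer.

unit clause [1] forces x1=T; simplify:
  drop -1 from [-1, 3] -> [3]
  drop -1 from [4, -1, 5] -> [4, 5]
  satisfied 1 clause(s); 6 remain; assigned so far: [1]
unit clause [3] forces x3=T; simplify:
  drop -3 from [-3] -> [] (empty!)
  satisfied 1 clause(s); 5 remain; assigned so far: [1, 3]
CONFLICT (empty clause)

Answer: 4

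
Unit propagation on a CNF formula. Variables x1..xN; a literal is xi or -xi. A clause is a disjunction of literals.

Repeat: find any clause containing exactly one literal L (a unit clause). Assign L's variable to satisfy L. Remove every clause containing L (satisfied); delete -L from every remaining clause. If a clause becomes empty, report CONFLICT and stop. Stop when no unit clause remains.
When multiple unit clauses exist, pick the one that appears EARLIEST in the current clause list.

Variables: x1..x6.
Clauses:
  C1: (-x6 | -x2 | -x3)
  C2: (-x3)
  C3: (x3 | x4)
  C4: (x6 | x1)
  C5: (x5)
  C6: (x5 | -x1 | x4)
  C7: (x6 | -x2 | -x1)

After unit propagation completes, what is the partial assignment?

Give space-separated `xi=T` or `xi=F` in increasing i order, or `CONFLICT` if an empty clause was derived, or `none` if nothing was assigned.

Answer: x3=F x4=T x5=T

Derivation:
unit clause [-3] forces x3=F; simplify:
  drop 3 from [3, 4] -> [4]
  satisfied 2 clause(s); 5 remain; assigned so far: [3]
unit clause [4] forces x4=T; simplify:
  satisfied 2 clause(s); 3 remain; assigned so far: [3, 4]
unit clause [5] forces x5=T; simplify:
  satisfied 1 clause(s); 2 remain; assigned so far: [3, 4, 5]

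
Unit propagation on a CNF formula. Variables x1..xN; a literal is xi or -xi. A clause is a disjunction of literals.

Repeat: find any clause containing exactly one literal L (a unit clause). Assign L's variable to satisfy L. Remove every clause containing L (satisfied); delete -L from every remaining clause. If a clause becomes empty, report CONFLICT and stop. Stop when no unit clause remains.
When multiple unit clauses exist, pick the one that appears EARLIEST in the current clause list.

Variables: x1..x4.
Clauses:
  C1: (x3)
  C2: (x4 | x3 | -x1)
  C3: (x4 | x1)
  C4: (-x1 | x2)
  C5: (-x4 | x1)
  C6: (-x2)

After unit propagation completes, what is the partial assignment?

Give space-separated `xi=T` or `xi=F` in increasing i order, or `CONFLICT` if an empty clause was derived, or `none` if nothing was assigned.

Answer: CONFLICT

Derivation:
unit clause [3] forces x3=T; simplify:
  satisfied 2 clause(s); 4 remain; assigned so far: [3]
unit clause [-2] forces x2=F; simplify:
  drop 2 from [-1, 2] -> [-1]
  satisfied 1 clause(s); 3 remain; assigned so far: [2, 3]
unit clause [-1] forces x1=F; simplify:
  drop 1 from [4, 1] -> [4]
  drop 1 from [-4, 1] -> [-4]
  satisfied 1 clause(s); 2 remain; assigned so far: [1, 2, 3]
unit clause [4] forces x4=T; simplify:
  drop -4 from [-4] -> [] (empty!)
  satisfied 1 clause(s); 1 remain; assigned so far: [1, 2, 3, 4]
CONFLICT (empty clause)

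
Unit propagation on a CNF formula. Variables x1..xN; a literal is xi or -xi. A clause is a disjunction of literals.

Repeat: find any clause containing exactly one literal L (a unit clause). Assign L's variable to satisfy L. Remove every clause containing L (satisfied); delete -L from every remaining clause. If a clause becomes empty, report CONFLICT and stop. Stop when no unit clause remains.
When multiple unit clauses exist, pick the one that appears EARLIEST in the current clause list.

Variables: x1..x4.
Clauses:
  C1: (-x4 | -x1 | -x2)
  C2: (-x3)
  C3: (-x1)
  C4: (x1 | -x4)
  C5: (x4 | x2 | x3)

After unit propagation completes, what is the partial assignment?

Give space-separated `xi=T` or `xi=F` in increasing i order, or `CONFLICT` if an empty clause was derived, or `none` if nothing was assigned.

unit clause [-3] forces x3=F; simplify:
  drop 3 from [4, 2, 3] -> [4, 2]
  satisfied 1 clause(s); 4 remain; assigned so far: [3]
unit clause [-1] forces x1=F; simplify:
  drop 1 from [1, -4] -> [-4]
  satisfied 2 clause(s); 2 remain; assigned so far: [1, 3]
unit clause [-4] forces x4=F; simplify:
  drop 4 from [4, 2] -> [2]
  satisfied 1 clause(s); 1 remain; assigned so far: [1, 3, 4]
unit clause [2] forces x2=T; simplify:
  satisfied 1 clause(s); 0 remain; assigned so far: [1, 2, 3, 4]

Answer: x1=F x2=T x3=F x4=F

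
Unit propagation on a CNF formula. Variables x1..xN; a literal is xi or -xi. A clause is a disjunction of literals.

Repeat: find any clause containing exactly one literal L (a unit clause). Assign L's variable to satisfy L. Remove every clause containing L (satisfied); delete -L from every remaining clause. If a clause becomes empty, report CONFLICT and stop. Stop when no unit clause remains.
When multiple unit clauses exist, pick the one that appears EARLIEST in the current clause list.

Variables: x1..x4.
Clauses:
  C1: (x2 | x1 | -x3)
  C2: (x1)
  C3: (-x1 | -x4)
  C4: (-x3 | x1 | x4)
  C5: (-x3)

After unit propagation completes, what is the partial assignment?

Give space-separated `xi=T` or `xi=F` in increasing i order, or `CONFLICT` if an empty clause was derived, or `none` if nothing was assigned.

unit clause [1] forces x1=T; simplify:
  drop -1 from [-1, -4] -> [-4]
  satisfied 3 clause(s); 2 remain; assigned so far: [1]
unit clause [-4] forces x4=F; simplify:
  satisfied 1 clause(s); 1 remain; assigned so far: [1, 4]
unit clause [-3] forces x3=F; simplify:
  satisfied 1 clause(s); 0 remain; assigned so far: [1, 3, 4]

Answer: x1=T x3=F x4=F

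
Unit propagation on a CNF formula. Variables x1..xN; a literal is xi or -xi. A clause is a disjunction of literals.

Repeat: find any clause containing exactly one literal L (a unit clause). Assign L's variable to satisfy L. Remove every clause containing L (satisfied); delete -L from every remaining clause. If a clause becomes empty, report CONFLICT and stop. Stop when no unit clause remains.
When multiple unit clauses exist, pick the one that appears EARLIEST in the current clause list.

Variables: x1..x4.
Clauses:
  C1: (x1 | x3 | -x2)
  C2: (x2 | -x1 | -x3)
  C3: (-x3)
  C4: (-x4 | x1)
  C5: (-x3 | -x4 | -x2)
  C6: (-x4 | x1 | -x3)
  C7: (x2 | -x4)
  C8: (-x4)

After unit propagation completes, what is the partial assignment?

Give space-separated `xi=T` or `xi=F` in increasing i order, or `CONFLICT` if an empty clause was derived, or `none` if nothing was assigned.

Answer: x3=F x4=F

Derivation:
unit clause [-3] forces x3=F; simplify:
  drop 3 from [1, 3, -2] -> [1, -2]
  satisfied 4 clause(s); 4 remain; assigned so far: [3]
unit clause [-4] forces x4=F; simplify:
  satisfied 3 clause(s); 1 remain; assigned so far: [3, 4]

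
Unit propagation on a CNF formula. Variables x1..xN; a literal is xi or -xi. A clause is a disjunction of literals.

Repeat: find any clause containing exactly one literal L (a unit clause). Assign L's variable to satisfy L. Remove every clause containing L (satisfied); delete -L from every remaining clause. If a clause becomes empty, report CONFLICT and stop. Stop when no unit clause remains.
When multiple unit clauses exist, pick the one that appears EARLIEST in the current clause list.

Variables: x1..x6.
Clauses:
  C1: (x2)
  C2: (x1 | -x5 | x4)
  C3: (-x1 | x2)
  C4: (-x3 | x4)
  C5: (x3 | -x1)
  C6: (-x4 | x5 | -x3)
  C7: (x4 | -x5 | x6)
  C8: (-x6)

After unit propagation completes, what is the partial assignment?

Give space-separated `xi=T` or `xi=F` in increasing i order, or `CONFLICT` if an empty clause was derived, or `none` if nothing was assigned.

unit clause [2] forces x2=T; simplify:
  satisfied 2 clause(s); 6 remain; assigned so far: [2]
unit clause [-6] forces x6=F; simplify:
  drop 6 from [4, -5, 6] -> [4, -5]
  satisfied 1 clause(s); 5 remain; assigned so far: [2, 6]

Answer: x2=T x6=F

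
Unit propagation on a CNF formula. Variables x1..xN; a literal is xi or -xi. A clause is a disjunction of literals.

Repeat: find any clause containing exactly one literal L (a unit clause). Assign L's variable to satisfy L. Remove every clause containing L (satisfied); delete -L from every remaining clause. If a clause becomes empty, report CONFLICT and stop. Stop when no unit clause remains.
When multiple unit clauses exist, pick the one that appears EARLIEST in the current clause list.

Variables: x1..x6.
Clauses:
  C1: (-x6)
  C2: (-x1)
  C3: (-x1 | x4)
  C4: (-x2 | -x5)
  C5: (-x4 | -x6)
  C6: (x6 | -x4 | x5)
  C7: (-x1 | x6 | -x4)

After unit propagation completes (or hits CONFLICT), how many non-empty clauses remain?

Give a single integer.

Answer: 2

Derivation:
unit clause [-6] forces x6=F; simplify:
  drop 6 from [6, -4, 5] -> [-4, 5]
  drop 6 from [-1, 6, -4] -> [-1, -4]
  satisfied 2 clause(s); 5 remain; assigned so far: [6]
unit clause [-1] forces x1=F; simplify:
  satisfied 3 clause(s); 2 remain; assigned so far: [1, 6]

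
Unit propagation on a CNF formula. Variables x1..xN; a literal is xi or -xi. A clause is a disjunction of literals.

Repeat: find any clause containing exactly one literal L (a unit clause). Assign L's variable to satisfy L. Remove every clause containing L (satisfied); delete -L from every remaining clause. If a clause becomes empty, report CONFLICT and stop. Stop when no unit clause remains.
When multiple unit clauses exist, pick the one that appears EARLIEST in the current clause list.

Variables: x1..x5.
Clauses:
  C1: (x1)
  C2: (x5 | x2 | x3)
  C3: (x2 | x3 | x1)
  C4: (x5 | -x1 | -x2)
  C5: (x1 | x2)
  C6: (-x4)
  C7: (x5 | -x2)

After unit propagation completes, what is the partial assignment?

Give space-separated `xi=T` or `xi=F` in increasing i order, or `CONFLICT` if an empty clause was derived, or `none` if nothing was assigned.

Answer: x1=T x4=F

Derivation:
unit clause [1] forces x1=T; simplify:
  drop -1 from [5, -1, -2] -> [5, -2]
  satisfied 3 clause(s); 4 remain; assigned so far: [1]
unit clause [-4] forces x4=F; simplify:
  satisfied 1 clause(s); 3 remain; assigned so far: [1, 4]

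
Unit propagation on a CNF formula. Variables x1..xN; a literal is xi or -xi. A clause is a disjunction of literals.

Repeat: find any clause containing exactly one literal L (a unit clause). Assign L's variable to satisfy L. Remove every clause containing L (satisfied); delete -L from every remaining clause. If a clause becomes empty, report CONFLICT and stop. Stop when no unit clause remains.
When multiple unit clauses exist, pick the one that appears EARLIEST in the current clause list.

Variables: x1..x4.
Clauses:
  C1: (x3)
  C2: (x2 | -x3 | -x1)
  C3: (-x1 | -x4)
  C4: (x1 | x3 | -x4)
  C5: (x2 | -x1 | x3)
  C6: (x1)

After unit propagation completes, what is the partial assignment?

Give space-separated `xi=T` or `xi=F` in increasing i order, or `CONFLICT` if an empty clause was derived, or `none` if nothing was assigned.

Answer: x1=T x2=T x3=T x4=F

Derivation:
unit clause [3] forces x3=T; simplify:
  drop -3 from [2, -3, -1] -> [2, -1]
  satisfied 3 clause(s); 3 remain; assigned so far: [3]
unit clause [1] forces x1=T; simplify:
  drop -1 from [2, -1] -> [2]
  drop -1 from [-1, -4] -> [-4]
  satisfied 1 clause(s); 2 remain; assigned so far: [1, 3]
unit clause [2] forces x2=T; simplify:
  satisfied 1 clause(s); 1 remain; assigned so far: [1, 2, 3]
unit clause [-4] forces x4=F; simplify:
  satisfied 1 clause(s); 0 remain; assigned so far: [1, 2, 3, 4]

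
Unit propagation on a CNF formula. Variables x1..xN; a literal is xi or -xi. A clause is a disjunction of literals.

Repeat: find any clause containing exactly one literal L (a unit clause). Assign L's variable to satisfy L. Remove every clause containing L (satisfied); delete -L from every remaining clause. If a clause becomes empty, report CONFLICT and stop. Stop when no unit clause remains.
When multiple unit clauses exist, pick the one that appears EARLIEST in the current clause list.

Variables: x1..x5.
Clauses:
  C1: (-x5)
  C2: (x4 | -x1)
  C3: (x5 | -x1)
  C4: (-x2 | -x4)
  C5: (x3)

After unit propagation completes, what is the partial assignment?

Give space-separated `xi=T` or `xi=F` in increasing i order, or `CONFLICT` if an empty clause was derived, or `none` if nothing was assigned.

Answer: x1=F x3=T x5=F

Derivation:
unit clause [-5] forces x5=F; simplify:
  drop 5 from [5, -1] -> [-1]
  satisfied 1 clause(s); 4 remain; assigned so far: [5]
unit clause [-1] forces x1=F; simplify:
  satisfied 2 clause(s); 2 remain; assigned so far: [1, 5]
unit clause [3] forces x3=T; simplify:
  satisfied 1 clause(s); 1 remain; assigned so far: [1, 3, 5]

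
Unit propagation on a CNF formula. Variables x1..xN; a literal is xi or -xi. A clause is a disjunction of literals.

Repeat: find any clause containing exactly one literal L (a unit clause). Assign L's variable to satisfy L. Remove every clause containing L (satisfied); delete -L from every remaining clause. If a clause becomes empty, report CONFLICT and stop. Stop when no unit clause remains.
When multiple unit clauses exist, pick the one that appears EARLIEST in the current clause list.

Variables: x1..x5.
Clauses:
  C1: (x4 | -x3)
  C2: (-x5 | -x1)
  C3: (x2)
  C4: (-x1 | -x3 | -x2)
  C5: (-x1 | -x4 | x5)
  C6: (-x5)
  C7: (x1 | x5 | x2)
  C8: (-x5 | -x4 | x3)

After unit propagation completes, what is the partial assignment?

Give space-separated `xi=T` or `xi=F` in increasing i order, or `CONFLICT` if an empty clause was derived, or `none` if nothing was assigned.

Answer: x2=T x5=F

Derivation:
unit clause [2] forces x2=T; simplify:
  drop -2 from [-1, -3, -2] -> [-1, -3]
  satisfied 2 clause(s); 6 remain; assigned so far: [2]
unit clause [-5] forces x5=F; simplify:
  drop 5 from [-1, -4, 5] -> [-1, -4]
  satisfied 3 clause(s); 3 remain; assigned so far: [2, 5]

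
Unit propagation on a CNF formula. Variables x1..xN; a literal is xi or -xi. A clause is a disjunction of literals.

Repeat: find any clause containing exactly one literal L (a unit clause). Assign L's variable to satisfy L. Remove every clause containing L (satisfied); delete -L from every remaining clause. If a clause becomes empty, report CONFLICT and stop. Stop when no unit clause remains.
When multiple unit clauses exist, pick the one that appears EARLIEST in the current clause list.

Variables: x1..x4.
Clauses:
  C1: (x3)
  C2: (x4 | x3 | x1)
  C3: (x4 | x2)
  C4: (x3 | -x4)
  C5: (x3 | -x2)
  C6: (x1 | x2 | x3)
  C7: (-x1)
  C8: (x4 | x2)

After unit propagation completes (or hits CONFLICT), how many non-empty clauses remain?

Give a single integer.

Answer: 2

Derivation:
unit clause [3] forces x3=T; simplify:
  satisfied 5 clause(s); 3 remain; assigned so far: [3]
unit clause [-1] forces x1=F; simplify:
  satisfied 1 clause(s); 2 remain; assigned so far: [1, 3]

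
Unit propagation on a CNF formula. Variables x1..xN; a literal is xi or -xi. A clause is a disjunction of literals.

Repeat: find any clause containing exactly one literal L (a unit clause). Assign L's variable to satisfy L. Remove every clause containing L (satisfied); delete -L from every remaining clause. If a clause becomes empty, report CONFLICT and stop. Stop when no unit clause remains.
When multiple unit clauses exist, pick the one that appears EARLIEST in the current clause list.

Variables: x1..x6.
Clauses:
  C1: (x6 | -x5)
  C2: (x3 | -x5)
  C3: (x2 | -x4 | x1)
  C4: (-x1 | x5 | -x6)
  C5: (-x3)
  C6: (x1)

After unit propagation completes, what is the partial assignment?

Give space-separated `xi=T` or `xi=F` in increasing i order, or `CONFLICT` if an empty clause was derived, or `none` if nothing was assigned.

Answer: x1=T x3=F x5=F x6=F

Derivation:
unit clause [-3] forces x3=F; simplify:
  drop 3 from [3, -5] -> [-5]
  satisfied 1 clause(s); 5 remain; assigned so far: [3]
unit clause [-5] forces x5=F; simplify:
  drop 5 from [-1, 5, -6] -> [-1, -6]
  satisfied 2 clause(s); 3 remain; assigned so far: [3, 5]
unit clause [1] forces x1=T; simplify:
  drop -1 from [-1, -6] -> [-6]
  satisfied 2 clause(s); 1 remain; assigned so far: [1, 3, 5]
unit clause [-6] forces x6=F; simplify:
  satisfied 1 clause(s); 0 remain; assigned so far: [1, 3, 5, 6]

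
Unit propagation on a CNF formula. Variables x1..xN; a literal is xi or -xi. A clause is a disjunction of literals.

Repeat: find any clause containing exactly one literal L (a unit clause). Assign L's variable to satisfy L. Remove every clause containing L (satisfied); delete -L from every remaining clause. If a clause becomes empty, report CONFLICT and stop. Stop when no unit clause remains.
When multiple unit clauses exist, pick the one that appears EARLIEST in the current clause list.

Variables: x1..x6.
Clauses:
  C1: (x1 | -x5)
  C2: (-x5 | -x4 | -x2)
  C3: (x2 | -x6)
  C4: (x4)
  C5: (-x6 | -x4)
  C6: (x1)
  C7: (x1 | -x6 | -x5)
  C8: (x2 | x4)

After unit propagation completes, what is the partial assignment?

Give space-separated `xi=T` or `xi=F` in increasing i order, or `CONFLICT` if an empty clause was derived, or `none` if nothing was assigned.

Answer: x1=T x4=T x6=F

Derivation:
unit clause [4] forces x4=T; simplify:
  drop -4 from [-5, -4, -2] -> [-5, -2]
  drop -4 from [-6, -4] -> [-6]
  satisfied 2 clause(s); 6 remain; assigned so far: [4]
unit clause [-6] forces x6=F; simplify:
  satisfied 3 clause(s); 3 remain; assigned so far: [4, 6]
unit clause [1] forces x1=T; simplify:
  satisfied 2 clause(s); 1 remain; assigned so far: [1, 4, 6]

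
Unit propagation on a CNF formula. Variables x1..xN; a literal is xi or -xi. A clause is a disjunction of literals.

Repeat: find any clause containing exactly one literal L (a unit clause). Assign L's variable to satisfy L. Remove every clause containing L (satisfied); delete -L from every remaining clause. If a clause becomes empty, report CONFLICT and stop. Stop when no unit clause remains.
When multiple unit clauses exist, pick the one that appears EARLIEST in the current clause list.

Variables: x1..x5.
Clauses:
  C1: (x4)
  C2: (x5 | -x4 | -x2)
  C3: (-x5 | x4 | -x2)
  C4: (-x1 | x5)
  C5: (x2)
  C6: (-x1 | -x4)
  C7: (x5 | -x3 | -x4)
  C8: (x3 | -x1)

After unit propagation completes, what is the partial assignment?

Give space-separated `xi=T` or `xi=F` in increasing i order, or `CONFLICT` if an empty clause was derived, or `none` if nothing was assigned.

unit clause [4] forces x4=T; simplify:
  drop -4 from [5, -4, -2] -> [5, -2]
  drop -4 from [-1, -4] -> [-1]
  drop -4 from [5, -3, -4] -> [5, -3]
  satisfied 2 clause(s); 6 remain; assigned so far: [4]
unit clause [2] forces x2=T; simplify:
  drop -2 from [5, -2] -> [5]
  satisfied 1 clause(s); 5 remain; assigned so far: [2, 4]
unit clause [5] forces x5=T; simplify:
  satisfied 3 clause(s); 2 remain; assigned so far: [2, 4, 5]
unit clause [-1] forces x1=F; simplify:
  satisfied 2 clause(s); 0 remain; assigned so far: [1, 2, 4, 5]

Answer: x1=F x2=T x4=T x5=T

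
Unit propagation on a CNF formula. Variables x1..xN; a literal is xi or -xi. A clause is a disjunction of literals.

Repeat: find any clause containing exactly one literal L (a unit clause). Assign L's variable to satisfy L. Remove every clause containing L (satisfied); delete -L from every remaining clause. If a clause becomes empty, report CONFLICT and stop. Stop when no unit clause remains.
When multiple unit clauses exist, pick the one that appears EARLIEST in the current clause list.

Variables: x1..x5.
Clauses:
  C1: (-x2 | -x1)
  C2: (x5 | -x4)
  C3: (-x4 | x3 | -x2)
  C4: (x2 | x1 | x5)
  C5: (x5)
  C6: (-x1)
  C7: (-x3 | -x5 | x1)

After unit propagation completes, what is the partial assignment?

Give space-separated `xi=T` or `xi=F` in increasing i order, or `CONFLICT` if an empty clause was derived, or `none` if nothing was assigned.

unit clause [5] forces x5=T; simplify:
  drop -5 from [-3, -5, 1] -> [-3, 1]
  satisfied 3 clause(s); 4 remain; assigned so far: [5]
unit clause [-1] forces x1=F; simplify:
  drop 1 from [-3, 1] -> [-3]
  satisfied 2 clause(s); 2 remain; assigned so far: [1, 5]
unit clause [-3] forces x3=F; simplify:
  drop 3 from [-4, 3, -2] -> [-4, -2]
  satisfied 1 clause(s); 1 remain; assigned so far: [1, 3, 5]

Answer: x1=F x3=F x5=T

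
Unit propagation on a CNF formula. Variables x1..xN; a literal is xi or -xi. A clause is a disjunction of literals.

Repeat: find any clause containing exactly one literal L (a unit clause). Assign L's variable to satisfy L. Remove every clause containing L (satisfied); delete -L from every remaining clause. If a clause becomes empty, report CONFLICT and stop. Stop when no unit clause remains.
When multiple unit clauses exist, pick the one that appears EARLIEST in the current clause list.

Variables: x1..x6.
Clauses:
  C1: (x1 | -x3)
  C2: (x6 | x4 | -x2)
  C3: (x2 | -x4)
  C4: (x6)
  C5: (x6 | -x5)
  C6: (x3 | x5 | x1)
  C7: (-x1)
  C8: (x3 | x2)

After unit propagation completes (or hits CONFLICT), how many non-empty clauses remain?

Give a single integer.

unit clause [6] forces x6=T; simplify:
  satisfied 3 clause(s); 5 remain; assigned so far: [6]
unit clause [-1] forces x1=F; simplify:
  drop 1 from [1, -3] -> [-3]
  drop 1 from [3, 5, 1] -> [3, 5]
  satisfied 1 clause(s); 4 remain; assigned so far: [1, 6]
unit clause [-3] forces x3=F; simplify:
  drop 3 from [3, 5] -> [5]
  drop 3 from [3, 2] -> [2]
  satisfied 1 clause(s); 3 remain; assigned so far: [1, 3, 6]
unit clause [5] forces x5=T; simplify:
  satisfied 1 clause(s); 2 remain; assigned so far: [1, 3, 5, 6]
unit clause [2] forces x2=T; simplify:
  satisfied 2 clause(s); 0 remain; assigned so far: [1, 2, 3, 5, 6]

Answer: 0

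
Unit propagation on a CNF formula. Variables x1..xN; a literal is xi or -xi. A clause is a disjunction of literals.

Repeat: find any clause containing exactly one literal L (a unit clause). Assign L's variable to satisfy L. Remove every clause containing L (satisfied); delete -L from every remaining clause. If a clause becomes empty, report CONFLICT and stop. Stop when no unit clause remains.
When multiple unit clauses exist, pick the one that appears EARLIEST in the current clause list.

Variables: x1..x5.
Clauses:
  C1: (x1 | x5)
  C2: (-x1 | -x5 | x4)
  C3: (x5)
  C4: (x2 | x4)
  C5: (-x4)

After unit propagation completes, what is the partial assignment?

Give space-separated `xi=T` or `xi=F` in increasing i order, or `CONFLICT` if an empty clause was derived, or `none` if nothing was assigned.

unit clause [5] forces x5=T; simplify:
  drop -5 from [-1, -5, 4] -> [-1, 4]
  satisfied 2 clause(s); 3 remain; assigned so far: [5]
unit clause [-4] forces x4=F; simplify:
  drop 4 from [-1, 4] -> [-1]
  drop 4 from [2, 4] -> [2]
  satisfied 1 clause(s); 2 remain; assigned so far: [4, 5]
unit clause [-1] forces x1=F; simplify:
  satisfied 1 clause(s); 1 remain; assigned so far: [1, 4, 5]
unit clause [2] forces x2=T; simplify:
  satisfied 1 clause(s); 0 remain; assigned so far: [1, 2, 4, 5]

Answer: x1=F x2=T x4=F x5=T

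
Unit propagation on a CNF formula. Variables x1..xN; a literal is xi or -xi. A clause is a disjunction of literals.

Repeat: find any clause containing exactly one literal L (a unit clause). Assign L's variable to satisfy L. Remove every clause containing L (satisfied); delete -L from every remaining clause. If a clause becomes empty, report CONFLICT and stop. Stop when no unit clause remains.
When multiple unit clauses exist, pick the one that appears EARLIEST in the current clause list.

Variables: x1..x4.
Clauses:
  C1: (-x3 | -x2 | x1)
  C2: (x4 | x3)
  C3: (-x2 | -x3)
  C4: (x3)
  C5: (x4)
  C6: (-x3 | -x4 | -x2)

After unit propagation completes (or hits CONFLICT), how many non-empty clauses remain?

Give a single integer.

unit clause [3] forces x3=T; simplify:
  drop -3 from [-3, -2, 1] -> [-2, 1]
  drop -3 from [-2, -3] -> [-2]
  drop -3 from [-3, -4, -2] -> [-4, -2]
  satisfied 2 clause(s); 4 remain; assigned so far: [3]
unit clause [-2] forces x2=F; simplify:
  satisfied 3 clause(s); 1 remain; assigned so far: [2, 3]
unit clause [4] forces x4=T; simplify:
  satisfied 1 clause(s); 0 remain; assigned so far: [2, 3, 4]

Answer: 0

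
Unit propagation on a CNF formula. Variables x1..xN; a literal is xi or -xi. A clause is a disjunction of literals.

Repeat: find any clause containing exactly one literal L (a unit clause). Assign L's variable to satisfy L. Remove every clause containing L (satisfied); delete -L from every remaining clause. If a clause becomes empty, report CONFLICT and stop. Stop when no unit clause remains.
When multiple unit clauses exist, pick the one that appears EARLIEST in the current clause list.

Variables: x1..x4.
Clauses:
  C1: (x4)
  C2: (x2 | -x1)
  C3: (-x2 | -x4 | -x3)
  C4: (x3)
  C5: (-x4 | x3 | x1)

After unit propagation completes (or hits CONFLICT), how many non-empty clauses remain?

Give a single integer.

unit clause [4] forces x4=T; simplify:
  drop -4 from [-2, -4, -3] -> [-2, -3]
  drop -4 from [-4, 3, 1] -> [3, 1]
  satisfied 1 clause(s); 4 remain; assigned so far: [4]
unit clause [3] forces x3=T; simplify:
  drop -3 from [-2, -3] -> [-2]
  satisfied 2 clause(s); 2 remain; assigned so far: [3, 4]
unit clause [-2] forces x2=F; simplify:
  drop 2 from [2, -1] -> [-1]
  satisfied 1 clause(s); 1 remain; assigned so far: [2, 3, 4]
unit clause [-1] forces x1=F; simplify:
  satisfied 1 clause(s); 0 remain; assigned so far: [1, 2, 3, 4]

Answer: 0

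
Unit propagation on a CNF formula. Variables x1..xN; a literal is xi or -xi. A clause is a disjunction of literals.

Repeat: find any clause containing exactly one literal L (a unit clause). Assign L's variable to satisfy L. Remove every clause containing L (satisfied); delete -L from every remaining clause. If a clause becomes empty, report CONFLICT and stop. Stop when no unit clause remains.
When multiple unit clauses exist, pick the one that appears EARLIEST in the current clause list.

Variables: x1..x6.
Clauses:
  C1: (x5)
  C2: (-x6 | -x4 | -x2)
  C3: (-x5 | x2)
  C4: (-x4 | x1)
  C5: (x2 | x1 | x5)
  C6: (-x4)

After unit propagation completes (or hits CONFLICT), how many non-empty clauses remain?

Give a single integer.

unit clause [5] forces x5=T; simplify:
  drop -5 from [-5, 2] -> [2]
  satisfied 2 clause(s); 4 remain; assigned so far: [5]
unit clause [2] forces x2=T; simplify:
  drop -2 from [-6, -4, -2] -> [-6, -4]
  satisfied 1 clause(s); 3 remain; assigned so far: [2, 5]
unit clause [-4] forces x4=F; simplify:
  satisfied 3 clause(s); 0 remain; assigned so far: [2, 4, 5]

Answer: 0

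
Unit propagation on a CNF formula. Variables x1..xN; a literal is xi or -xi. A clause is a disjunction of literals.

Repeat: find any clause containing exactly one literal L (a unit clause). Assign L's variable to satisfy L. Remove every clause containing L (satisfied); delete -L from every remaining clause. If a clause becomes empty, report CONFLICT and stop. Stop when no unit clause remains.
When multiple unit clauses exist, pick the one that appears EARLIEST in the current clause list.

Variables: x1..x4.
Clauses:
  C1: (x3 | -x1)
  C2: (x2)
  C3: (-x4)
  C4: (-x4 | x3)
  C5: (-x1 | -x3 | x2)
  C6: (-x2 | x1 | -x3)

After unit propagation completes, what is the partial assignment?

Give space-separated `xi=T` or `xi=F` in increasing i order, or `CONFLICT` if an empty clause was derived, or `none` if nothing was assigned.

unit clause [2] forces x2=T; simplify:
  drop -2 from [-2, 1, -3] -> [1, -3]
  satisfied 2 clause(s); 4 remain; assigned so far: [2]
unit clause [-4] forces x4=F; simplify:
  satisfied 2 clause(s); 2 remain; assigned so far: [2, 4]

Answer: x2=T x4=F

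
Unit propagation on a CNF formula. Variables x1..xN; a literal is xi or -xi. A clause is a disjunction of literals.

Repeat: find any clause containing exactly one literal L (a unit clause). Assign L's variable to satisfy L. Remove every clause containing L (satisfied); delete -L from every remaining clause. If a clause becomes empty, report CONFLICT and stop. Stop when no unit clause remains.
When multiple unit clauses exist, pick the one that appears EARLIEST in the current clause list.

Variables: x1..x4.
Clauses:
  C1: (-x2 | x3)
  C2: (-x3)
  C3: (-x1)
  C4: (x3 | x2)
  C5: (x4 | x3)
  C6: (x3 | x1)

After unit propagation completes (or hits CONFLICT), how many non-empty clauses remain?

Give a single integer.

Answer: 3

Derivation:
unit clause [-3] forces x3=F; simplify:
  drop 3 from [-2, 3] -> [-2]
  drop 3 from [3, 2] -> [2]
  drop 3 from [4, 3] -> [4]
  drop 3 from [3, 1] -> [1]
  satisfied 1 clause(s); 5 remain; assigned so far: [3]
unit clause [-2] forces x2=F; simplify:
  drop 2 from [2] -> [] (empty!)
  satisfied 1 clause(s); 4 remain; assigned so far: [2, 3]
CONFLICT (empty clause)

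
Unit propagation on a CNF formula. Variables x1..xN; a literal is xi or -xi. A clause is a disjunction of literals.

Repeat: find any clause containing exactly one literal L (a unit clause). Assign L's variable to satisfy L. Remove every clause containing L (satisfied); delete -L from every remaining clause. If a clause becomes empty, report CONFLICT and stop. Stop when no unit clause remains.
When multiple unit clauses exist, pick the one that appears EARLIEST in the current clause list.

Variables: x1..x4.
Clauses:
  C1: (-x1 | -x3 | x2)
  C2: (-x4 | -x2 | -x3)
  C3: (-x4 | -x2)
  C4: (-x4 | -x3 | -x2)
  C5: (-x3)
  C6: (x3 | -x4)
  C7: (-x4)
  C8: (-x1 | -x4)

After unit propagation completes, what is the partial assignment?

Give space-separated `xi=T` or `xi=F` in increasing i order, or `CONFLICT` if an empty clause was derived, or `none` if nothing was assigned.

unit clause [-3] forces x3=F; simplify:
  drop 3 from [3, -4] -> [-4]
  satisfied 4 clause(s); 4 remain; assigned so far: [3]
unit clause [-4] forces x4=F; simplify:
  satisfied 4 clause(s); 0 remain; assigned so far: [3, 4]

Answer: x3=F x4=F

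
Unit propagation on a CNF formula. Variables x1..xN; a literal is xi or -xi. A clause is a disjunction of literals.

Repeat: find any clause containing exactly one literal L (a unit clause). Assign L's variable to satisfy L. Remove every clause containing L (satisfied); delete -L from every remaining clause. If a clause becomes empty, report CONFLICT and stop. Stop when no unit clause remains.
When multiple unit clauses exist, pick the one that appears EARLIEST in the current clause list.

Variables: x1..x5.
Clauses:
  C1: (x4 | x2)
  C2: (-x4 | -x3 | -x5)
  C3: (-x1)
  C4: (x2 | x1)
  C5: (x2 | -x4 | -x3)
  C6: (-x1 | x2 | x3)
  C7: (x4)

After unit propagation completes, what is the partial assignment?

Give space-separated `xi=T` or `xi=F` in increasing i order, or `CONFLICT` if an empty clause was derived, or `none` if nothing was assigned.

unit clause [-1] forces x1=F; simplify:
  drop 1 from [2, 1] -> [2]
  satisfied 2 clause(s); 5 remain; assigned so far: [1]
unit clause [2] forces x2=T; simplify:
  satisfied 3 clause(s); 2 remain; assigned so far: [1, 2]
unit clause [4] forces x4=T; simplify:
  drop -4 from [-4, -3, -5] -> [-3, -5]
  satisfied 1 clause(s); 1 remain; assigned so far: [1, 2, 4]

Answer: x1=F x2=T x4=T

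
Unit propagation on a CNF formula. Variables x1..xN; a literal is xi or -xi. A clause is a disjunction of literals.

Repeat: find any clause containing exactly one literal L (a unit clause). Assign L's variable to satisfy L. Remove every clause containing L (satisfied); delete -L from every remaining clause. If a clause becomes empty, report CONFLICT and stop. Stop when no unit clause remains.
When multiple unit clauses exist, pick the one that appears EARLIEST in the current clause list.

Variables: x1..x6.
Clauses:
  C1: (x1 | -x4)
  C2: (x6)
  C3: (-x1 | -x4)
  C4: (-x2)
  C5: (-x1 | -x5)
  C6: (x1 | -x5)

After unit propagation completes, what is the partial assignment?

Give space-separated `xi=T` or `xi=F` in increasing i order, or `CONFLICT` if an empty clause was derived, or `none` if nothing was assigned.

Answer: x2=F x6=T

Derivation:
unit clause [6] forces x6=T; simplify:
  satisfied 1 clause(s); 5 remain; assigned so far: [6]
unit clause [-2] forces x2=F; simplify:
  satisfied 1 clause(s); 4 remain; assigned so far: [2, 6]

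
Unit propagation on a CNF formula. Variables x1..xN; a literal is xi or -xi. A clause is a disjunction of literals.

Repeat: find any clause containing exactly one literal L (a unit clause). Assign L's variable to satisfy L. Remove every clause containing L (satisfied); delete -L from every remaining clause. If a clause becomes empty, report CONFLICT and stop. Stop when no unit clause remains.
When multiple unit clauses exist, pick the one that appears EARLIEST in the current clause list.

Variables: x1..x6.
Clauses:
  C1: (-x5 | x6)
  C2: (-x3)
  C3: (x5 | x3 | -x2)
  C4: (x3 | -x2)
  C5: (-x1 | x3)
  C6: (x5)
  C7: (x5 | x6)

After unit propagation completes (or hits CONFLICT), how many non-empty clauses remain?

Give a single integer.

unit clause [-3] forces x3=F; simplify:
  drop 3 from [5, 3, -2] -> [5, -2]
  drop 3 from [3, -2] -> [-2]
  drop 3 from [-1, 3] -> [-1]
  satisfied 1 clause(s); 6 remain; assigned so far: [3]
unit clause [-2] forces x2=F; simplify:
  satisfied 2 clause(s); 4 remain; assigned so far: [2, 3]
unit clause [-1] forces x1=F; simplify:
  satisfied 1 clause(s); 3 remain; assigned so far: [1, 2, 3]
unit clause [5] forces x5=T; simplify:
  drop -5 from [-5, 6] -> [6]
  satisfied 2 clause(s); 1 remain; assigned so far: [1, 2, 3, 5]
unit clause [6] forces x6=T; simplify:
  satisfied 1 clause(s); 0 remain; assigned so far: [1, 2, 3, 5, 6]

Answer: 0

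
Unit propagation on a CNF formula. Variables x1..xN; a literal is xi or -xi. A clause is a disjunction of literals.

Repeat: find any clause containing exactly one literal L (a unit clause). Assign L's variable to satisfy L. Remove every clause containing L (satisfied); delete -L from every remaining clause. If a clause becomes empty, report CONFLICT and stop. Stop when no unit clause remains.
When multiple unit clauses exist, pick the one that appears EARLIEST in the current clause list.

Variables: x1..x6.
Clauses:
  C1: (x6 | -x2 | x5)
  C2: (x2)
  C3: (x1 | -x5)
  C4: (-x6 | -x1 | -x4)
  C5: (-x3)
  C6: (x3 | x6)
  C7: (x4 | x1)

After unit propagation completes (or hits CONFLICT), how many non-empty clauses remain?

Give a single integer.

Answer: 3

Derivation:
unit clause [2] forces x2=T; simplify:
  drop -2 from [6, -2, 5] -> [6, 5]
  satisfied 1 clause(s); 6 remain; assigned so far: [2]
unit clause [-3] forces x3=F; simplify:
  drop 3 from [3, 6] -> [6]
  satisfied 1 clause(s); 5 remain; assigned so far: [2, 3]
unit clause [6] forces x6=T; simplify:
  drop -6 from [-6, -1, -4] -> [-1, -4]
  satisfied 2 clause(s); 3 remain; assigned so far: [2, 3, 6]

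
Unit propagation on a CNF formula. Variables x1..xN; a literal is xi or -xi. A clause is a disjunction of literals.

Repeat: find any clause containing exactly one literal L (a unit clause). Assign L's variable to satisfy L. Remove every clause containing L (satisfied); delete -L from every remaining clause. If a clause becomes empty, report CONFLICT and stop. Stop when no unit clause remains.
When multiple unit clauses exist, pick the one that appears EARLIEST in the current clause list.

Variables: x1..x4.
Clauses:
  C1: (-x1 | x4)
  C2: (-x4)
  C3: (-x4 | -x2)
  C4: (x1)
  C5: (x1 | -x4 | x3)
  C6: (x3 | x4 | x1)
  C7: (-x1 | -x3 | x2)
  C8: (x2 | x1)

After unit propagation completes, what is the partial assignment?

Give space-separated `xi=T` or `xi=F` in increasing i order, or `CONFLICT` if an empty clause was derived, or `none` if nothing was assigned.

unit clause [-4] forces x4=F; simplify:
  drop 4 from [-1, 4] -> [-1]
  drop 4 from [3, 4, 1] -> [3, 1]
  satisfied 3 clause(s); 5 remain; assigned so far: [4]
unit clause [-1] forces x1=F; simplify:
  drop 1 from [1] -> [] (empty!)
  drop 1 from [3, 1] -> [3]
  drop 1 from [2, 1] -> [2]
  satisfied 2 clause(s); 3 remain; assigned so far: [1, 4]
CONFLICT (empty clause)

Answer: CONFLICT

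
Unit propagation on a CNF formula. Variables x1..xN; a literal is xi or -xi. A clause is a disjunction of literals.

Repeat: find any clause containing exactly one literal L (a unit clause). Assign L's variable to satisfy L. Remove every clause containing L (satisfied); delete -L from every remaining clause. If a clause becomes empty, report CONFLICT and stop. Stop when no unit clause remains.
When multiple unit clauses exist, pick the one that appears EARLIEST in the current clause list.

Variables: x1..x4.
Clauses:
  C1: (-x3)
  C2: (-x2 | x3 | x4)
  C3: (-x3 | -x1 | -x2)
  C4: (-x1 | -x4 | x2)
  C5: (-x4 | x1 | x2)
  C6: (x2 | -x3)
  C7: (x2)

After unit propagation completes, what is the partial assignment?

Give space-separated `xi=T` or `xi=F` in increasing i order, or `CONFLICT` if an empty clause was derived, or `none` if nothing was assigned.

unit clause [-3] forces x3=F; simplify:
  drop 3 from [-2, 3, 4] -> [-2, 4]
  satisfied 3 clause(s); 4 remain; assigned so far: [3]
unit clause [2] forces x2=T; simplify:
  drop -2 from [-2, 4] -> [4]
  satisfied 3 clause(s); 1 remain; assigned so far: [2, 3]
unit clause [4] forces x4=T; simplify:
  satisfied 1 clause(s); 0 remain; assigned so far: [2, 3, 4]

Answer: x2=T x3=F x4=T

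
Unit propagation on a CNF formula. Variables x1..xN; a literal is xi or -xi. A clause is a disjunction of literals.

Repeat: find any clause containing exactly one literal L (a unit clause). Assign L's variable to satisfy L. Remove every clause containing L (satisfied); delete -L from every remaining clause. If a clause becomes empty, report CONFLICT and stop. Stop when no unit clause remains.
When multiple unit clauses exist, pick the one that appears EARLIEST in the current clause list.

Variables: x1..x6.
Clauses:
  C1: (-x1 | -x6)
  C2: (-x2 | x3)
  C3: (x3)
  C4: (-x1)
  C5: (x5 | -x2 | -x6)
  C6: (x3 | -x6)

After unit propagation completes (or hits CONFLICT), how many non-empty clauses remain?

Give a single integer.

Answer: 1

Derivation:
unit clause [3] forces x3=T; simplify:
  satisfied 3 clause(s); 3 remain; assigned so far: [3]
unit clause [-1] forces x1=F; simplify:
  satisfied 2 clause(s); 1 remain; assigned so far: [1, 3]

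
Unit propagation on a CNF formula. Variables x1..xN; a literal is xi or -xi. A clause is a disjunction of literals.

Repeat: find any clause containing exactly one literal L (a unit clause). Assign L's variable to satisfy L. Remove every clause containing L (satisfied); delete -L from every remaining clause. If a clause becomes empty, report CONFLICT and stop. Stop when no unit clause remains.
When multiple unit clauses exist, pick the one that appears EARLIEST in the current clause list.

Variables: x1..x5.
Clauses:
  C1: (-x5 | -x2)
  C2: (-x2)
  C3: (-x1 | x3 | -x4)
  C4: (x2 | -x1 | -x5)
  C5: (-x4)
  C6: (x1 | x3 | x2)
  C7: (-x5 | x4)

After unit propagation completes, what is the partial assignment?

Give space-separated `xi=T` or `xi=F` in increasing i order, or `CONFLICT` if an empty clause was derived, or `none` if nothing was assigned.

Answer: x2=F x4=F x5=F

Derivation:
unit clause [-2] forces x2=F; simplify:
  drop 2 from [2, -1, -5] -> [-1, -5]
  drop 2 from [1, 3, 2] -> [1, 3]
  satisfied 2 clause(s); 5 remain; assigned so far: [2]
unit clause [-4] forces x4=F; simplify:
  drop 4 from [-5, 4] -> [-5]
  satisfied 2 clause(s); 3 remain; assigned so far: [2, 4]
unit clause [-5] forces x5=F; simplify:
  satisfied 2 clause(s); 1 remain; assigned so far: [2, 4, 5]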